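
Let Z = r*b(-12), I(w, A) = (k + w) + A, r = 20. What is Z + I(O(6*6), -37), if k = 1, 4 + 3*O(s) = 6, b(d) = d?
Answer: -826/3 ≈ -275.33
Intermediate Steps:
O(s) = 2/3 (O(s) = -4/3 + (1/3)*6 = -4/3 + 2 = 2/3)
I(w, A) = 1 + A + w (I(w, A) = (1 + w) + A = 1 + A + w)
Z = -240 (Z = 20*(-12) = -240)
Z + I(O(6*6), -37) = -240 + (1 - 37 + 2/3) = -240 - 106/3 = -826/3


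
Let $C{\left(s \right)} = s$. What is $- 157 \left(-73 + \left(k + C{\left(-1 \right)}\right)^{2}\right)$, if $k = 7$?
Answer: $5809$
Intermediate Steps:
$- 157 \left(-73 + \left(k + C{\left(-1 \right)}\right)^{2}\right) = - 157 \left(-73 + \left(7 - 1\right)^{2}\right) = - 157 \left(-73 + 6^{2}\right) = - 157 \left(-73 + 36\right) = \left(-157\right) \left(-37\right) = 5809$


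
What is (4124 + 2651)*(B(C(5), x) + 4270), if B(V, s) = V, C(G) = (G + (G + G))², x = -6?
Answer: 30453625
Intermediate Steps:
C(G) = 9*G² (C(G) = (G + 2*G)² = (3*G)² = 9*G²)
(4124 + 2651)*(B(C(5), x) + 4270) = (4124 + 2651)*(9*5² + 4270) = 6775*(9*25 + 4270) = 6775*(225 + 4270) = 6775*4495 = 30453625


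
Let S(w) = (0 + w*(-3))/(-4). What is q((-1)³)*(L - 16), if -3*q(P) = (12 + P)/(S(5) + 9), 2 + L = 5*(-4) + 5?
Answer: 484/51 ≈ 9.4902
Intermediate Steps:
S(w) = 3*w/4 (S(w) = (0 - 3*w)*(-¼) = -3*w*(-¼) = 3*w/4)
L = -17 (L = -2 + (5*(-4) + 5) = -2 + (-20 + 5) = -2 - 15 = -17)
q(P) = -16/51 - 4*P/153 (q(P) = -(12 + P)/(3*((¾)*5 + 9)) = -(12 + P)/(3*(15/4 + 9)) = -(12 + P)/(3*51/4) = -(12 + P)*4/(3*51) = -(16/17 + 4*P/51)/3 = -16/51 - 4*P/153)
q((-1)³)*(L - 16) = (-16/51 - 4/153*(-1)³)*(-17 - 16) = (-16/51 - 4/153*(-1))*(-33) = (-16/51 + 4/153)*(-33) = -44/153*(-33) = 484/51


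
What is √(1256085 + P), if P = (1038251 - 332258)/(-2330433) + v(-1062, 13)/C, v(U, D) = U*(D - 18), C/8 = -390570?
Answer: √2055535086082184194392297498/40453209636 ≈ 1120.8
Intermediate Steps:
C = -3124560 (C = 8*(-390570) = -3124560)
v(U, D) = U*(-18 + D)
P = -24647689859/80906419272 (P = (1038251 - 332258)/(-2330433) - 1062*(-18 + 13)/(-3124560) = 705993*(-1/2330433) - 1062*(-5)*(-1/3124560) = -235331/776811 + 5310*(-1/3124560) = -235331/776811 - 177/104152 = -24647689859/80906419272 ≈ -0.30464)
√(1256085 + P) = √(1256085 - 24647689859/80906419272) = √(101625315003580261/80906419272) = √2055535086082184194392297498/40453209636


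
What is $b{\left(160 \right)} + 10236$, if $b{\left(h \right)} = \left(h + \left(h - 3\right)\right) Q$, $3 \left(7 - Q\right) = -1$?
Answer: $\frac{37682}{3} \approx 12561.0$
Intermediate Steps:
$Q = \frac{22}{3}$ ($Q = 7 - - \frac{1}{3} = 7 + \frac{1}{3} = \frac{22}{3} \approx 7.3333$)
$b{\left(h \right)} = -22 + \frac{44 h}{3}$ ($b{\left(h \right)} = \left(h + \left(h - 3\right)\right) \frac{22}{3} = \left(h + \left(-3 + h\right)\right) \frac{22}{3} = \left(-3 + 2 h\right) \frac{22}{3} = -22 + \frac{44 h}{3}$)
$b{\left(160 \right)} + 10236 = \left(-22 + \frac{44}{3} \cdot 160\right) + 10236 = \left(-22 + \frac{7040}{3}\right) + 10236 = \frac{6974}{3} + 10236 = \frac{37682}{3}$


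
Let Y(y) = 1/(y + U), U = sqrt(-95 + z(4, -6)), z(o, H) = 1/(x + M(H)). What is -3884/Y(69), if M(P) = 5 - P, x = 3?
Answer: -267996 - 1942*I*sqrt(18606)/7 ≈ -2.68e+5 - 37842.0*I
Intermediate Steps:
z(o, H) = 1/(8 - H) (z(o, H) = 1/(3 + (5 - H)) = 1/(8 - H))
U = I*sqrt(18606)/14 (U = sqrt(-95 - 1/(-8 - 6)) = sqrt(-95 - 1/(-14)) = sqrt(-95 - 1*(-1/14)) = sqrt(-95 + 1/14) = sqrt(-1329/14) = I*sqrt(18606)/14 ≈ 9.7431*I)
Y(y) = 1/(y + I*sqrt(18606)/14)
-3884/Y(69) = -(267996 + 1942*I*sqrt(18606)/7) = -3884*(69 + I*sqrt(18606)/14) = -267996 - 1942*I*sqrt(18606)/7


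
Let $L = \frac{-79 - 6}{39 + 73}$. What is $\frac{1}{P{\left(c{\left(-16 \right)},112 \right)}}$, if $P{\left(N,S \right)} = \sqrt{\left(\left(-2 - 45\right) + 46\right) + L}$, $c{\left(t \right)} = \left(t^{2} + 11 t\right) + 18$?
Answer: $- \frac{4 i \sqrt{1379}}{197} \approx - 0.75401 i$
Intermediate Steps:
$L = - \frac{85}{112} \approx -0.75893$
$c{\left(t \right)} = 18 + t^{2} + 11 t$
$P{\left(N,S \right)} = \frac{i \sqrt{1379}}{28}$ ($P{\left(N,S \right)} = \sqrt{\left(\left(-2 - 45\right) + 46\right) - \frac{85}{112}} = \sqrt{\left(-47 + 46\right) - \frac{85}{112}} = \sqrt{-1 - \frac{85}{112}} = \sqrt{- \frac{197}{112}} = \frac{i \sqrt{1379}}{28}$)
$\frac{1}{P{\left(c{\left(-16 \right)},112 \right)}} = \frac{1}{\frac{1}{28} i \sqrt{1379}} = - \frac{4 i \sqrt{1379}}{197}$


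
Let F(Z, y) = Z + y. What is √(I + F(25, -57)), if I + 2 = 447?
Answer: √413 ≈ 20.322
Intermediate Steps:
I = 445 (I = -2 + 447 = 445)
√(I + F(25, -57)) = √(445 + (25 - 57)) = √(445 - 32) = √413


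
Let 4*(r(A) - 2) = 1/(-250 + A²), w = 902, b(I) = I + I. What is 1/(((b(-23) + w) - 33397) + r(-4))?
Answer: -936/30456505 ≈ -3.0732e-5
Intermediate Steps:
b(I) = 2*I
r(A) = 2 + 1/(4*(-250 + A²))
1/(((b(-23) + w) - 33397) + r(-4)) = 1/(((2*(-23) + 902) - 33397) + (-1999 + 8*(-4)²)/(4*(-250 + (-4)²))) = 1/(((-46 + 902) - 33397) + (-1999 + 8*16)/(4*(-250 + 16))) = 1/((856 - 33397) + (¼)*(-1999 + 128)/(-234)) = 1/(-32541 + (¼)*(-1/234)*(-1871)) = 1/(-32541 + 1871/936) = 1/(-30456505/936) = -936/30456505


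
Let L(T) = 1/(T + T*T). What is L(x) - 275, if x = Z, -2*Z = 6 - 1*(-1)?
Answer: -9621/35 ≈ -274.89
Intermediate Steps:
Z = -7/2 (Z = -(6 - 1*(-1))/2 = -(6 + 1)/2 = -½*7 = -7/2 ≈ -3.5000)
x = -7/2 ≈ -3.5000
L(T) = 1/(T + T²)
L(x) - 275 = 1/((-7/2)*(1 - 7/2)) - 275 = -2/(7*(-5/2)) - 275 = -2/7*(-⅖) - 275 = 4/35 - 275 = -9621/35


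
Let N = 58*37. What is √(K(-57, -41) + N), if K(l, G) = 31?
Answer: √2177 ≈ 46.658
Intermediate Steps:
N = 2146
√(K(-57, -41) + N) = √(31 + 2146) = √2177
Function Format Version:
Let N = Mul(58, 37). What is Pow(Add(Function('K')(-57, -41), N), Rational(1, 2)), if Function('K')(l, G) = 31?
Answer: Pow(2177, Rational(1, 2)) ≈ 46.658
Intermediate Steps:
N = 2146
Pow(Add(Function('K')(-57, -41), N), Rational(1, 2)) = Pow(Add(31, 2146), Rational(1, 2)) = Pow(2177, Rational(1, 2))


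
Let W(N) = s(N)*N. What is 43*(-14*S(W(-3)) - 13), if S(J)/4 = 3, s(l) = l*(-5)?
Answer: -7783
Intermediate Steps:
s(l) = -5*l
W(N) = -5*N**2 (W(N) = (-5*N)*N = -5*N**2)
S(J) = 12 (S(J) = 4*3 = 12)
43*(-14*S(W(-3)) - 13) = 43*(-14*12 - 13) = 43*(-168 - 13) = 43*(-181) = -7783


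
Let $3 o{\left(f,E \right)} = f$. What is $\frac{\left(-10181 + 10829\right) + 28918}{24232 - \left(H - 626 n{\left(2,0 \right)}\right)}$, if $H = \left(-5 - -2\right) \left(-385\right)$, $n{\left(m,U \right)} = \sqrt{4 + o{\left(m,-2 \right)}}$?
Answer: $\frac{2046883746}{1592157523} - \frac{18508316 \sqrt{42}}{1592157523} \approx 1.2103$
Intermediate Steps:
$o{\left(f,E \right)} = \frac{f}{3}$
$n{\left(m,U \right)} = \sqrt{4 + \frac{m}{3}}$
$H = 1155$ ($H = \left(-5 + 2\right) \left(-385\right) = \left(-3\right) \left(-385\right) = 1155$)
$\frac{\left(-10181 + 10829\right) + 28918}{24232 - \left(H - 626 n{\left(2,0 \right)}\right)} = \frac{\left(-10181 + 10829\right) + 28918}{24232 + \left(626 \frac{\sqrt{36 + 3 \cdot 2}}{3} - 1155\right)} = \frac{648 + 28918}{24232 - \left(1155 - 626 \frac{\sqrt{36 + 6}}{3}\right)} = \frac{29566}{24232 - \left(1155 - 626 \frac{\sqrt{42}}{3}\right)} = \frac{29566}{24232 - \left(1155 - \frac{626 \sqrt{42}}{3}\right)} = \frac{29566}{23077 + \frac{626 \sqrt{42}}{3}}$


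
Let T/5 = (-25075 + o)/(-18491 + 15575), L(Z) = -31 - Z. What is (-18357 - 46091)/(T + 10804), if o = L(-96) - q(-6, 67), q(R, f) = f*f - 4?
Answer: -187930368/31651939 ≈ -5.9374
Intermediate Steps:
q(R, f) = -4 + f² (q(R, f) = f² - 4 = -4 + f²)
o = -4420 (o = (-31 - 1*(-96)) - (-4 + 67²) = (-31 + 96) - (-4 + 4489) = 65 - 1*4485 = 65 - 4485 = -4420)
T = 147475/2916 (T = 5*((-25075 - 4420)/(-18491 + 15575)) = 5*(-29495/(-2916)) = 5*(-29495*(-1/2916)) = 5*(29495/2916) = 147475/2916 ≈ 50.574)
(-18357 - 46091)/(T + 10804) = (-18357 - 46091)/(147475/2916 + 10804) = -64448/31651939/2916 = -64448*2916/31651939 = -187930368/31651939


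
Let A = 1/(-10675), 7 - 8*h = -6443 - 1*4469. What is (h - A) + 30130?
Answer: 2689662333/85400 ≈ 31495.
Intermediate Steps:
h = 10919/8 (h = 7/8 - (-6443 - 1*4469)/8 = 7/8 - (-6443 - 4469)/8 = 7/8 - ⅛*(-10912) = 7/8 + 1364 = 10919/8 ≈ 1364.9)
A = -1/10675 ≈ -9.3677e-5
(h - A) + 30130 = (10919/8 - 1*(-1/10675)) + 30130 = (10919/8 + 1/10675) + 30130 = 116560333/85400 + 30130 = 2689662333/85400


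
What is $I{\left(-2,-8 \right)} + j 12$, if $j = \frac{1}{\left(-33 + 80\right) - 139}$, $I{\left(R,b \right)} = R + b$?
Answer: $- \frac{233}{23} \approx -10.13$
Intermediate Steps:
$j = - \frac{1}{92}$ ($j = \frac{1}{47 - 139} = \frac{1}{-92} = - \frac{1}{92} \approx -0.01087$)
$I{\left(-2,-8 \right)} + j 12 = \left(-2 - 8\right) - \frac{3}{23} = -10 - \frac{3}{23} = - \frac{233}{23}$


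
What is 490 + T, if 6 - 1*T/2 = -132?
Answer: 766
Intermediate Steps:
T = 276 (T = 12 - 2*(-132) = 12 + 264 = 276)
490 + T = 490 + 276 = 766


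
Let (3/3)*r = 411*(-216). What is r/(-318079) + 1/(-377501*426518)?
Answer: 14293910007163889/51214208809473922 ≈ 0.27910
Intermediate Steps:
r = -88776 (r = 411*(-216) = -88776)
r/(-318079) + 1/(-377501*426518) = -88776/(-318079) + 1/(-377501*426518) = -88776*(-1/318079) - 1/377501*1/426518 = 88776/318079 - 1/161010971518 = 14293910007163889/51214208809473922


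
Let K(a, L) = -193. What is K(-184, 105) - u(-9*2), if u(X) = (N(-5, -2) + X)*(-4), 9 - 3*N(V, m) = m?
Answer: -751/3 ≈ -250.33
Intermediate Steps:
N(V, m) = 3 - m/3
u(X) = -44/3 - 4*X (u(X) = ((3 - 1/3*(-2)) + X)*(-4) = ((3 + 2/3) + X)*(-4) = (11/3 + X)*(-4) = -44/3 - 4*X)
K(-184, 105) - u(-9*2) = -193 - (-44/3 - (-36)*2) = -193 - (-44/3 - 4*(-18)) = -193 - (-44/3 + 72) = -193 - 1*172/3 = -193 - 172/3 = -751/3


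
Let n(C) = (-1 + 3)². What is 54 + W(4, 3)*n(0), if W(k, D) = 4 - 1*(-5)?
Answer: 90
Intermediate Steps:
W(k, D) = 9 (W(k, D) = 4 + 5 = 9)
n(C) = 4 (n(C) = 2² = 4)
54 + W(4, 3)*n(0) = 54 + 9*4 = 54 + 36 = 90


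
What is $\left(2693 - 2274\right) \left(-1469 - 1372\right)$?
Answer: $-1190379$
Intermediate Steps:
$\left(2693 - 2274\right) \left(-1469 - 1372\right) = 419 \left(-2841\right) = -1190379$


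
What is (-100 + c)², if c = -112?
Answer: 44944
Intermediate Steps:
(-100 + c)² = (-100 - 112)² = (-212)² = 44944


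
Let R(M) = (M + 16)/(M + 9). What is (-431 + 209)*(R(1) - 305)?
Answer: 336663/5 ≈ 67333.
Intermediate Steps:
R(M) = (16 + M)/(9 + M)
(-431 + 209)*(R(1) - 305) = (-431 + 209)*((16 + 1)/(9 + 1) - 305) = -222*(17/10 - 305) = -222*(-3033/10) = 336663/5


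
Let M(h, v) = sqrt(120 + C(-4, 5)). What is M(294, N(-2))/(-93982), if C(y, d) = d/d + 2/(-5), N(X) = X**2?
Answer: -3*sqrt(335)/469910 ≈ -0.00011685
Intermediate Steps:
C(y, d) = 3/5 (C(y, d) = 1 + 2*(-1/5) = 1 - 2/5 = 3/5)
M(h, v) = 3*sqrt(335)/5 (M(h, v) = sqrt(120 + 3/5) = sqrt(603/5) = 3*sqrt(335)/5)
M(294, N(-2))/(-93982) = (3*sqrt(335)/5)/(-93982) = (3*sqrt(335)/5)*(-1/93982) = -3*sqrt(335)/469910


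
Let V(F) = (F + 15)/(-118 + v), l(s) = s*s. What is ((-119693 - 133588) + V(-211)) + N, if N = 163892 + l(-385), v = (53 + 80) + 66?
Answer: 4765520/81 ≈ 58834.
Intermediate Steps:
v = 199 (v = 133 + 66 = 199)
l(s) = s²
V(F) = 5/27 + F/81 (V(F) = (F + 15)/(-118 + 199) = (15 + F)/81 = (15 + F)*(1/81) = 5/27 + F/81)
N = 312117 (N = 163892 + (-385)² = 163892 + 148225 = 312117)
((-119693 - 133588) + V(-211)) + N = ((-119693 - 133588) + (5/27 + (1/81)*(-211))) + 312117 = (-253281 + (5/27 - 211/81)) + 312117 = (-253281 - 196/81) + 312117 = -20515957/81 + 312117 = 4765520/81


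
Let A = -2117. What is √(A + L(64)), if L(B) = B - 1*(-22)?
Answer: I*√2031 ≈ 45.067*I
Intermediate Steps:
L(B) = 22 + B (L(B) = B + 22 = 22 + B)
√(A + L(64)) = √(-2117 + (22 + 64)) = √(-2117 + 86) = √(-2031) = I*√2031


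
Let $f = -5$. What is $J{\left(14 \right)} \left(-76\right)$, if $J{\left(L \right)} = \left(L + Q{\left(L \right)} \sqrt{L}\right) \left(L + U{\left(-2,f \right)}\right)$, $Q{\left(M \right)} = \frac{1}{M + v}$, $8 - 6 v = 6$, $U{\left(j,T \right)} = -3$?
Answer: $-11704 - \frac{2508 \sqrt{14}}{43} \approx -11922.0$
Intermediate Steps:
$v = \frac{1}{3}$ ($v = \frac{4}{3} - 1 = \frac{1}{3} \approx 0.33333$)
$Q{\left(M \right)} = \frac{1}{\frac{1}{3} + M}$ ($Q{\left(M \right)} = \frac{1}{M + \frac{1}{3}} = \frac{1}{\frac{1}{3} + M}$)
$J{\left(L \right)} = \left(-3 + L\right) \left(L + \frac{3 \sqrt{L}}{1 + 3 L}\right)$ ($J{\left(L \right)} = \left(L + \frac{3}{1 + 3 L} \sqrt{L}\right) \left(L - 3\right) = \left(L + \frac{3 \sqrt{L}}{1 + 3 L}\right) \left(-3 + L\right) = \left(-3 + L\right) \left(L + \frac{3 \sqrt{L}}{1 + 3 L}\right)$)
$J{\left(14 \right)} \left(-76\right) = \frac{- 9 \sqrt{14} + 3 \cdot 14^{\frac{3}{2}} + 14 \left(1 + 3 \cdot 14\right) \left(-3 + 14\right)}{1 + 3 \cdot 14} \left(-76\right) = \frac{- 9 \sqrt{14} + 3 \cdot 14 \sqrt{14} + 14 \left(1 + 42\right) 11}{1 + 42} \left(-76\right) = \frac{- 9 \sqrt{14} + 42 \sqrt{14} + 14 \cdot 43 \cdot 11}{43} \left(-76\right) = \frac{- 9 \sqrt{14} + 42 \sqrt{14} + 6622}{43} \left(-76\right) = \frac{6622 + 33 \sqrt{14}}{43} \left(-76\right) = \left(154 + \frac{33 \sqrt{14}}{43}\right) \left(-76\right) = -11704 - \frac{2508 \sqrt{14}}{43}$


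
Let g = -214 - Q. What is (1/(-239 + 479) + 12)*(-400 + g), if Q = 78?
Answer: -498413/60 ≈ -8306.9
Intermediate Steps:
g = -292 (g = -214 - 1*78 = -214 - 78 = -292)
(1/(-239 + 479) + 12)*(-400 + g) = (1/(-239 + 479) + 12)*(-400 - 292) = (1/240 + 12)*(-692) = (2881/240)*(-692) = -498413/60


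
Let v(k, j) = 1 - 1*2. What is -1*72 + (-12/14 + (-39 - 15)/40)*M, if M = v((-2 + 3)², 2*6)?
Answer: -9771/140 ≈ -69.793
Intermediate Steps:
v(k, j) = -1 (v(k, j) = 1 - 2 = -1)
M = -1
-1*72 + (-12/14 + (-39 - 15)/40)*M = -1*72 + (-12/14 + (-39 - 15)/40)*(-1) = -72 + (-12*1/14 - 54*1/40)*(-1) = -72 + (-6/7 - 27/20)*(-1) = -72 - 309/140*(-1) = -72 + 309/140 = -9771/140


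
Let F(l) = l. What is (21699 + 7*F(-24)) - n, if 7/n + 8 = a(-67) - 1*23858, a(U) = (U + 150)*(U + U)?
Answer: 753326635/34988 ≈ 21531.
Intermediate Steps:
a(U) = 2*U*(150 + U) (a(U) = (150 + U)*(2*U) = 2*U*(150 + U))
n = -7/34988 (n = 7/(-8 + (2*(-67)*(150 - 67) - 1*23858)) = 7/(-8 + (2*(-67)*83 - 23858)) = 7/(-8 + (-11122 - 23858)) = 7/(-8 - 34980) = 7/(-34988) = 7*(-1/34988) = -7/34988 ≈ -0.00020007)
(21699 + 7*F(-24)) - n = (21699 + 7*(-24)) - 1*(-7/34988) = (21699 - 168) + 7/34988 = 21531 + 7/34988 = 753326635/34988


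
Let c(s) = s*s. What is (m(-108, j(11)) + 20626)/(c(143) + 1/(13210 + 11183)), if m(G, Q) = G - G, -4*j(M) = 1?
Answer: 251565009/249406229 ≈ 1.0087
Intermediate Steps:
j(M) = -¼ (j(M) = -¼*1 = -¼)
c(s) = s²
m(G, Q) = 0
(m(-108, j(11)) + 20626)/(c(143) + 1/(13210 + 11183)) = (0 + 20626)/(143² + 1/(13210 + 11183)) = 20626/(20449 + 1/24393) = 20626/(498812458/24393) = 20626*(24393/498812458) = 251565009/249406229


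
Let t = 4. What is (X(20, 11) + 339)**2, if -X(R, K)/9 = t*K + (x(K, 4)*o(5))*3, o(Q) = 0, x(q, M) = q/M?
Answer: 3249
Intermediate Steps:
X(R, K) = -36*K (X(R, K) = -9*(4*K + ((K/4)*0)*3) = -9*(4*K + 0*3) = -9*(4*K + 0) = -36*K)
(X(20, 11) + 339)**2 = (-36*11 + 339)**2 = (-396 + 339)**2 = (-57)**2 = 3249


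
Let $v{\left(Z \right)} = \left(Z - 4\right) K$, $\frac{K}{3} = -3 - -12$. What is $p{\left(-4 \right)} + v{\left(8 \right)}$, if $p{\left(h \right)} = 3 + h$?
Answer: $107$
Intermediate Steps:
$K = 27$ ($K = 3 \left(-3 - -12\right) = 3 \left(-3 + 12\right) = 3 \cdot 9 = 27$)
$v{\left(Z \right)} = -108 + 27 Z$ ($v{\left(Z \right)} = \left(Z - 4\right) 27 = \left(-4 + Z\right) 27 = -108 + 27 Z$)
$p{\left(-4 \right)} + v{\left(8 \right)} = \left(3 - 4\right) + \left(-108 + 27 \cdot 8\right) = -1 + \left(-108 + 216\right) = -1 + 108 = 107$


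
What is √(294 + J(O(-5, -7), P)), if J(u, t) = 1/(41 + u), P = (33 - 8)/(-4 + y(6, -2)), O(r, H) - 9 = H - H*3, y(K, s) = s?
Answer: √18817/8 ≈ 17.147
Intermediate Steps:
O(r, H) = 9 - 2*H (O(r, H) = 9 + (H - H*3) = 9 + (H - 3*H) = 9 - 2*H)
P = -25/6 (P = (33 - 8)/(-4 - 2) = 25/(-6) = 25*(-⅙) = -25/6 ≈ -4.1667)
√(294 + J(O(-5, -7), P)) = √(294 + 1/(41 + (9 - 2*(-7)))) = √(294 + 1/(41 + (9 + 14))) = √(294 + 1/(41 + 23)) = √(294 + 1/64) = √(18817/64) = √18817/8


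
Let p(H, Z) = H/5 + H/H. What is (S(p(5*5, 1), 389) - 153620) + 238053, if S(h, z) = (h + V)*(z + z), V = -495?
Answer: -296009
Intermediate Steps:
p(H, Z) = 1 + H/5 (p(H, Z) = H*(1/5) + 1 = H/5 + 1 = 1 + H/5)
S(h, z) = 2*z*(-495 + h) (S(h, z) = (h - 495)*(z + z) = (-495 + h)*(2*z) = 2*z*(-495 + h))
(S(p(5*5, 1), 389) - 153620) + 238053 = (2*389*(-495 + (1 + (5*5)/5)) - 153620) + 238053 = (2*389*(-495 + (1 + (1/5)*25)) - 153620) + 238053 = (2*389*(-495 + (1 + 5)) - 153620) + 238053 = (2*389*(-495 + 6) - 153620) + 238053 = (2*389*(-489) - 153620) + 238053 = (-380442 - 153620) + 238053 = -534062 + 238053 = -296009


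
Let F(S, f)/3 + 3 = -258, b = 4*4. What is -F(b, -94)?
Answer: 783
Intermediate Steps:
b = 16
F(S, f) = -783 (F(S, f) = -9 + 3*(-258) = -9 - 774 = -783)
-F(b, -94) = -1*(-783) = 783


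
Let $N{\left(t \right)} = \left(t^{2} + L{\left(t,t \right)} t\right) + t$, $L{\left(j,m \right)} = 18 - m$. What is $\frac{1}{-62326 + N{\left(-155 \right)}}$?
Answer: $- \frac{1}{65271} \approx -1.5321 \cdot 10^{-5}$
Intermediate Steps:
$N{\left(t \right)} = t + t^{2} + t \left(18 - t\right)$ ($N{\left(t \right)} = \left(t^{2} + \left(18 - t\right) t\right) + t = \left(t^{2} + t \left(18 - t\right)\right) + t = t + t^{2} + t \left(18 - t\right)$)
$\frac{1}{-62326 + N{\left(-155 \right)}} = \frac{1}{-62326 + 19 \left(-155\right)} = \frac{1}{-62326 - 2945} = \frac{1}{-65271} = - \frac{1}{65271}$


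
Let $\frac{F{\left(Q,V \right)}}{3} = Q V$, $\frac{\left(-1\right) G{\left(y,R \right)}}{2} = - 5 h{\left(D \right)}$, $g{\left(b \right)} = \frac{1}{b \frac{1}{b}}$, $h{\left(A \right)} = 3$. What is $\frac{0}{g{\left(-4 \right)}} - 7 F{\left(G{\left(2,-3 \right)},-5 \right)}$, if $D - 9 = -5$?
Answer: $3150$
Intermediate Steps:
$D = 4$ ($D = 9 - 5 = 4$)
$g{\left(b \right)} = 1$ ($g{\left(b \right)} = 1^{-1} = 1$)
$G{\left(y,R \right)} = 30$ ($G{\left(y,R \right)} = - 2 \left(\left(-5\right) 3\right) = \left(-2\right) \left(-15\right) = 30$)
$F{\left(Q,V \right)} = 3 Q V$
$\frac{0}{g{\left(-4 \right)}} - 7 F{\left(G{\left(2,-3 \right)},-5 \right)} = \frac{0}{1} - 7 \cdot 3 \cdot 30 \left(-5\right) = 0 \cdot 1 - -3150 = 0 + 3150 = 3150$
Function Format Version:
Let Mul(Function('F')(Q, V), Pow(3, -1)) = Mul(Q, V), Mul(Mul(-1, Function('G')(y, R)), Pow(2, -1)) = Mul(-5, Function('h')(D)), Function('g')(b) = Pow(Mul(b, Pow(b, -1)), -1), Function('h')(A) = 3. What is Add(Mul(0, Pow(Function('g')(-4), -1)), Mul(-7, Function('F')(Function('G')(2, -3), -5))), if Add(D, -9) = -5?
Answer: 3150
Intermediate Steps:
D = 4 (D = Add(9, -5) = 4)
Function('g')(b) = 1 (Function('g')(b) = Pow(1, -1) = 1)
Function('G')(y, R) = 30 (Function('G')(y, R) = Mul(-2, Mul(-5, 3)) = Mul(-2, -15) = 30)
Function('F')(Q, V) = Mul(3, Q, V) (Function('F')(Q, V) = Mul(3, Mul(Q, V)) = Mul(3, Q, V))
Add(Mul(0, Pow(Function('g')(-4), -1)), Mul(-7, Function('F')(Function('G')(2, -3), -5))) = Add(Mul(0, Pow(1, -1)), Mul(-7, Mul(3, 30, -5))) = Add(Mul(0, 1), Mul(-7, -450)) = Add(0, 3150) = 3150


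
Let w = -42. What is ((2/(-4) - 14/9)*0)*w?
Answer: 0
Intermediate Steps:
((2/(-4) - 14/9)*0)*w = ((2/(-4) - 14/9)*0)*(-42) = ((2*(-¼) - 14*⅑)*0)*(-42) = ((-½ - 14/9)*0)*(-42) = -37/18*0*(-42) = 0*(-42) = 0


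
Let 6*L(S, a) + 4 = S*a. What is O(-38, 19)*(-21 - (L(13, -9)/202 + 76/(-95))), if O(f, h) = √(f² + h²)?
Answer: -2314333*√5/6060 ≈ -853.96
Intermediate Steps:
L(S, a) = -⅔ + S*a/6 (L(S, a) = -⅔ + (S*a)/6 = -⅔ + S*a/6)
O(-38, 19)*(-21 - (L(13, -9)/202 + 76/(-95))) = √((-38)² + 19²)*(-21 - ((-⅔ + (⅙)*13*(-9))/202 + 76/(-95))) = √(1444 + 361)*(-21 - ((-⅔ - 39/2)*(1/202) + 76*(-1/95))) = √1805*(-21 - (-121/6*1/202 - ⅘)) = (19*√5)*(-21 - (-121/1212 - ⅘)) = (19*√5)*(-21 - 1*(-5453/6060)) = (19*√5)*(-21 + 5453/6060) = (19*√5)*(-121807/6060) = -2314333*√5/6060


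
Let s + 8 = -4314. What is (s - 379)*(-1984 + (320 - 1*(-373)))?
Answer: 6068991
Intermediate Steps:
s = -4322 (s = -8 - 4314 = -4322)
(s - 379)*(-1984 + (320 - 1*(-373))) = (-4322 - 379)*(-1984 + (320 - 1*(-373))) = -4701*(-1984 + (320 + 373)) = -4701*(-1984 + 693) = -4701*(-1291) = 6068991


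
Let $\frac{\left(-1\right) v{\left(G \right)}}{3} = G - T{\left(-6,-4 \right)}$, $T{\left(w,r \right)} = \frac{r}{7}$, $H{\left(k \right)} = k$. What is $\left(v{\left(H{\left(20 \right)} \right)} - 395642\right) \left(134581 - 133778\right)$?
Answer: $- \frac{2224250578}{7} \approx -3.1775 \cdot 10^{8}$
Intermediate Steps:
$T{\left(w,r \right)} = \frac{r}{7}$ ($T{\left(w,r \right)} = r \frac{1}{7} = \frac{r}{7}$)
$v{\left(G \right)} = - \frac{12}{7} - 3 G$ ($v{\left(G \right)} = - 3 \left(G - \frac{1}{7} \left(-4\right)\right) = - 3 \left(G - - \frac{4}{7}\right) = - 3 \left(G + \frac{4}{7}\right) = - 3 \left(\frac{4}{7} + G\right) = - \frac{12}{7} - 3 G$)
$\left(v{\left(H{\left(20 \right)} \right)} - 395642\right) \left(134581 - 133778\right) = \left(\left(- \frac{12}{7} - 60\right) - 395642\right) \left(134581 - 133778\right) = \left(\left(- \frac{12}{7} - 60\right) - 395642\right) \left(134581 + \left(-148724 + 14946\right)\right) = \left(- \frac{432}{7} - 395642\right) \left(134581 - 133778\right) = \left(- \frac{2769926}{7}\right) 803 = - \frac{2224250578}{7}$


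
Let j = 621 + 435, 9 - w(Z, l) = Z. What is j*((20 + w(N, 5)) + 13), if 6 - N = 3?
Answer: 41184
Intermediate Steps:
N = 3 (N = 6 - 1*3 = 6 - 3 = 3)
w(Z, l) = 9 - Z
j = 1056
j*((20 + w(N, 5)) + 13) = 1056*((20 + (9 - 1*3)) + 13) = 1056*((20 + (9 - 3)) + 13) = 1056*((20 + 6) + 13) = 1056*(26 + 13) = 1056*39 = 41184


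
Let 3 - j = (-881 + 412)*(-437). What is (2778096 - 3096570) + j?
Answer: -523424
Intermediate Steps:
j = -204950 (j = 3 - (-881 + 412)*(-437) = 3 - (-469)*(-437) = 3 - 1*204953 = 3 - 204953 = -204950)
(2778096 - 3096570) + j = (2778096 - 3096570) - 204950 = -318474 - 204950 = -523424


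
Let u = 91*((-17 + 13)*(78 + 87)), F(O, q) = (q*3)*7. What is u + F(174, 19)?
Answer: -59661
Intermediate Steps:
F(O, q) = 21*q (F(O, q) = (3*q)*7 = 21*q)
u = -60060 (u = 91*(-4*165) = 91*(-660) = -60060)
u + F(174, 19) = -60060 + 21*19 = -60060 + 399 = -59661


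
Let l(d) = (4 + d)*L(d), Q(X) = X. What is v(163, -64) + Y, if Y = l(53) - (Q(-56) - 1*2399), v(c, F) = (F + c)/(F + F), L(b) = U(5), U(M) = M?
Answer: 350621/128 ≈ 2739.2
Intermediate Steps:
L(b) = 5
l(d) = 20 + 5*d (l(d) = (4 + d)*5 = 20 + 5*d)
v(c, F) = (F + c)/(2*F) (v(c, F) = (F + c)/((2*F)) = (F + c)*(1/(2*F)) = (F + c)/(2*F))
Y = 2740 (Y = (20 + 5*53) - (-56 - 1*2399) = (20 + 265) - (-56 - 2399) = 285 - 1*(-2455) = 285 + 2455 = 2740)
v(163, -64) + Y = (½)*(-64 + 163)/(-64) + 2740 = (½)*(-1/64)*99 + 2740 = -99/128 + 2740 = 350621/128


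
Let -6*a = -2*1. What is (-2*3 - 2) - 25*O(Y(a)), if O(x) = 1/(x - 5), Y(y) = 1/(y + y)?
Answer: -6/7 ≈ -0.85714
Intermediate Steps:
a = ⅓ (a = -(-1)/3 = -⅙*(-2) = ⅓ ≈ 0.33333)
Y(y) = 1/(2*y)
O(x) = 1/(-5 + x)
(-2*3 - 2) - 25*O(Y(a)) = (-2*3 - 2) - 25/(-5 + 1/(2*(⅓))) = (-6 - 2) - 25/(-5 + (½)*3) = -8 - 25/(-5 + 3/2) = -8 - 25/(-7/2) = -8 - 25*(-2/7) = -8 + 50/7 = -6/7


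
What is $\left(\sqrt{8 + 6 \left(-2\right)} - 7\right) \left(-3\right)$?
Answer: $21 - 6 i \approx 21.0 - 6.0 i$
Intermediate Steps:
$\left(\sqrt{8 + 6 \left(-2\right)} - 7\right) \left(-3\right) = \left(\sqrt{8 - 12} - 7\right) \left(-3\right) = \left(\sqrt{-4} - 7\right) \left(-3\right) = \left(2 i - 7\right) \left(-3\right) = \left(-7 + 2 i\right) \left(-3\right) = 21 - 6 i$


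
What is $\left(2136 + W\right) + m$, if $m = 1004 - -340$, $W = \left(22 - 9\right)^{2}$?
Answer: $3649$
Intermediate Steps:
$W = 169$ ($W = 13^{2} = 169$)
$m = 1344$ ($m = 1004 + 340 = 1344$)
$\left(2136 + W\right) + m = \left(2136 + 169\right) + 1344 = 2305 + 1344 = 3649$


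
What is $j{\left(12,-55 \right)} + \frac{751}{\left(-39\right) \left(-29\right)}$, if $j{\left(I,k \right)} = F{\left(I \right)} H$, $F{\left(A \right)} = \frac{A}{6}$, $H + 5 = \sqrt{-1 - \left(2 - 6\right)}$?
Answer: $- \frac{10559}{1131} + 2 \sqrt{3} \approx -5.8719$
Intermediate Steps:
$H = -5 + \sqrt{3}$ ($H = -5 + \sqrt{-1 - \left(2 - 6\right)} = -5 + \sqrt{-1 - -4} = -5 + \sqrt{-1 + \left(-2 + 6\right)} = -5 + \sqrt{-1 + 4} = -5 + \sqrt{3} \approx -3.2679$)
$F{\left(A \right)} = \frac{A}{6}$ ($F{\left(A \right)} = A \frac{1}{6} = \frac{A}{6}$)
$j{\left(I,k \right)} = \frac{I \left(-5 + \sqrt{3}\right)}{6}$ ($j{\left(I,k \right)} = \frac{I}{6} \left(-5 + \sqrt{3}\right) = \frac{I \left(-5 + \sqrt{3}\right)}{6}$)
$j{\left(12,-55 \right)} + \frac{751}{\left(-39\right) \left(-29\right)} = \frac{1}{6} \cdot 12 \left(-5 + \sqrt{3}\right) + \frac{751}{\left(-39\right) \left(-29\right)} = \left(-10 + 2 \sqrt{3}\right) + \frac{751}{1131} = - \frac{10559}{1131} + 2 \sqrt{3}$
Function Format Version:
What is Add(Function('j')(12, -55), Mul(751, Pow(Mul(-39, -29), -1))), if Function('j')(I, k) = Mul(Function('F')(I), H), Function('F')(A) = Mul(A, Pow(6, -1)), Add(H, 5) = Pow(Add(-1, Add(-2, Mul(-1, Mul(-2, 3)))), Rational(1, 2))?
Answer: Add(Rational(-10559, 1131), Mul(2, Pow(3, Rational(1, 2)))) ≈ -5.8719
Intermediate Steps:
H = Add(-5, Pow(3, Rational(1, 2))) (H = Add(-5, Pow(Add(-1, Add(-2, Mul(-1, Mul(-2, 3)))), Rational(1, 2))) = Add(-5, Pow(Add(-1, Add(-2, Mul(-1, -6))), Rational(1, 2))) = Add(-5, Pow(Add(-1, Add(-2, 6)), Rational(1, 2))) = Add(-5, Pow(Add(-1, 4), Rational(1, 2))) = Add(-5, Pow(3, Rational(1, 2))) ≈ -3.2679)
Function('F')(A) = Mul(Rational(1, 6), A) (Function('F')(A) = Mul(A, Rational(1, 6)) = Mul(Rational(1, 6), A))
Function('j')(I, k) = Mul(Rational(1, 6), I, Add(-5, Pow(3, Rational(1, 2)))) (Function('j')(I, k) = Mul(Mul(Rational(1, 6), I), Add(-5, Pow(3, Rational(1, 2)))) = Mul(Rational(1, 6), I, Add(-5, Pow(3, Rational(1, 2)))))
Add(Function('j')(12, -55), Mul(751, Pow(Mul(-39, -29), -1))) = Add(Mul(Rational(1, 6), 12, Add(-5, Pow(3, Rational(1, 2)))), Mul(751, Pow(Mul(-39, -29), -1))) = Add(Add(-10, Mul(2, Pow(3, Rational(1, 2)))), Mul(751, Pow(1131, -1))) = Add(Add(-10, Mul(2, Pow(3, Rational(1, 2)))), Mul(751, Rational(1, 1131))) = Add(Add(-10, Mul(2, Pow(3, Rational(1, 2)))), Rational(751, 1131)) = Add(Rational(-10559, 1131), Mul(2, Pow(3, Rational(1, 2))))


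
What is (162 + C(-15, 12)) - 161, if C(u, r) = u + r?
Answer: -2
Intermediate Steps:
C(u, r) = r + u
(162 + C(-15, 12)) - 161 = (162 + (12 - 15)) - 161 = (162 - 3) - 161 = 159 - 161 = -2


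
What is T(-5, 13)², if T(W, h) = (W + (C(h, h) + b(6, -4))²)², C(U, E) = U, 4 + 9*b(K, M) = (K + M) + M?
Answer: 3072924856576/6561 ≈ 4.6836e+8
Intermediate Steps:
b(K, M) = -4/9 + K/9 + 2*M/9 (b(K, M) = -4/9 + ((K + M) + M)/9 = -4/9 + (K + 2*M)/9 = -4/9 + (K/9 + 2*M/9) = -4/9 + K/9 + 2*M/9)
T(W, h) = (W + (-⅔ + h)²)² (T(W, h) = (W + (h + (-4/9 + (⅑)*6 + (2/9)*(-4)))²)² = (W + (h + (-4/9 + ⅔ - 8/9))²)² = (W + (h - ⅔)²)² = (W + (-⅔ + h)²)²)
T(-5, 13)² = (((-2 + 3*13)² + 9*(-5))²/81)² = (((-2 + 39)² - 45)²/81)² = ((37² - 45)²/81)² = ((1369 - 45)²/81)² = ((1/81)*1324²)² = ((1/81)*1752976)² = (1752976/81)² = 3072924856576/6561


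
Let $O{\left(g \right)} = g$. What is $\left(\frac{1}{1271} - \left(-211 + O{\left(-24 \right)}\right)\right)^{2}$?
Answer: $\frac{89213326596}{1615441} \approx 55225.0$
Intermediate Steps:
$\left(\frac{1}{1271} - \left(-211 + O{\left(-24 \right)}\right)\right)^{2} = \left(\frac{1}{1271} + \left(211 - -24\right)\right)^{2} = \left(\frac{1}{1271} + \left(211 + 24\right)\right)^{2} = \left(\frac{1}{1271} + 235\right)^{2} = \left(\frac{298686}{1271}\right)^{2} = \frac{89213326596}{1615441}$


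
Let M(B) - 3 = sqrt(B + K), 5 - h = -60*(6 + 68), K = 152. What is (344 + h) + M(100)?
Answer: 4792 + 6*sqrt(7) ≈ 4807.9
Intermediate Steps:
h = 4445 (h = 5 - (-60)*(6 + 68) = 5 - (-60)*74 = 5 - 1*(-4440) = 5 + 4440 = 4445)
M(B) = 3 + sqrt(152 + B) (M(B) = 3 + sqrt(B + 152) = 3 + sqrt(152 + B))
(344 + h) + M(100) = (344 + 4445) + (3 + sqrt(152 + 100)) = 4789 + (3 + sqrt(252)) = 4789 + (3 + 6*sqrt(7)) = 4792 + 6*sqrt(7)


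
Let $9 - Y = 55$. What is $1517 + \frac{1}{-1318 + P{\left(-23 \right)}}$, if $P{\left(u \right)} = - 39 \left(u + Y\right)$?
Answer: $\frac{2082842}{1373} \approx 1517.0$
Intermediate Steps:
$Y = -46$ ($Y = 9 - 55 = -46$)
$P{\left(u \right)} = 1794 - 39 u$ ($P{\left(u \right)} = - 39 \left(u - 46\right) = - 39 \left(-46 + u\right) = 1794 - 39 u$)
$1517 + \frac{1}{-1318 + P{\left(-23 \right)}} = 1517 + \frac{1}{-1318 + \left(1794 - -897\right)} = 1517 + \frac{1}{-1318 + \left(1794 + 897\right)} = 1517 + \frac{1}{-1318 + 2691} = 1517 + \frac{1}{1373} = \frac{2082842}{1373}$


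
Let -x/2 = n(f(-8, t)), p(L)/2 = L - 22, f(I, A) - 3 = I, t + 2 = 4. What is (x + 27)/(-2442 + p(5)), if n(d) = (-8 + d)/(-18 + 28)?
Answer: -37/3095 ≈ -0.011955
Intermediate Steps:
t = 2 (t = -2 + 4 = 2)
f(I, A) = 3 + I
p(L) = -44 + 2*L (p(L) = 2*(L - 22) = 2*(-22 + L) = -44 + 2*L)
n(d) = -⅘ + d/10 (n(d) = (-8 + d)/10 = (-8 + d)*(⅒) = -⅘ + d/10)
x = 13/5 (x = -2*(-⅘ + (3 - 8)/10) = -2*(-⅘ + (⅒)*(-5)) = -2*(-⅘ - ½) = -2*(-13/10) = 13/5 ≈ 2.6000)
(x + 27)/(-2442 + p(5)) = (13/5 + 27)/(-2442 + (-44 + 2*5)) = 148/(5*(-2442 + (-44 + 10))) = 148/(5*(-2442 - 34)) = (148/5)/(-2476) = (148/5)*(-1/2476) = -37/3095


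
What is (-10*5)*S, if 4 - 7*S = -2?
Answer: -300/7 ≈ -42.857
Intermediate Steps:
S = 6/7 (S = 4/7 - ⅐*(-2) = 4/7 + 2/7 = 6/7 ≈ 0.85714)
(-10*5)*S = -10*5*(6/7) = -50*6/7 = -300/7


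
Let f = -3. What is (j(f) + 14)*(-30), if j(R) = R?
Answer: -330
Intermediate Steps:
(j(f) + 14)*(-30) = (-3 + 14)*(-30) = 11*(-30) = -330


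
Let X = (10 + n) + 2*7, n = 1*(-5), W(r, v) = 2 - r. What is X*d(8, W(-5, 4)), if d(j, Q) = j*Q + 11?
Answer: 1273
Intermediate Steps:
d(j, Q) = 11 + Q*j (d(j, Q) = Q*j + 11 = 11 + Q*j)
n = -5
X = 19 (X = (10 - 5) + 2*7 = 5 + 14 = 19)
X*d(8, W(-5, 4)) = 19*(11 + (2 - 1*(-5))*8) = 19*(11 + (2 + 5)*8) = 19*(11 + 7*8) = 19*(11 + 56) = 19*67 = 1273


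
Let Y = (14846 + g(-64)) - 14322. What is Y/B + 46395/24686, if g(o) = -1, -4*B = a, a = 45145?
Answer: 2042859163/1114449470 ≈ 1.8331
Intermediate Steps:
B = -45145/4 (B = -¼*45145 = -45145/4 ≈ -11286.)
Y = 523 (Y = (14846 - 1) - 14322 = 14845 - 14322 = 523)
Y/B + 46395/24686 = 523/(-45145/4) + 46395/24686 = 523*(-4/45145) + 46395*(1/24686) = -2092/45145 + 46395/24686 = 2042859163/1114449470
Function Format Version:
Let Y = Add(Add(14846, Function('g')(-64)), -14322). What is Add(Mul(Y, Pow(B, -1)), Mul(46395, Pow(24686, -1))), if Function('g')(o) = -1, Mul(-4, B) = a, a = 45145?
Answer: Rational(2042859163, 1114449470) ≈ 1.8331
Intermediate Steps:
B = Rational(-45145, 4) (B = Mul(Rational(-1, 4), 45145) = Rational(-45145, 4) ≈ -11286.)
Y = 523 (Y = Add(Add(14846, -1), -14322) = Add(14845, -14322) = 523)
Add(Mul(Y, Pow(B, -1)), Mul(46395, Pow(24686, -1))) = Add(Mul(523, Pow(Rational(-45145, 4), -1)), Mul(46395, Pow(24686, -1))) = Add(Mul(523, Rational(-4, 45145)), Mul(46395, Rational(1, 24686))) = Add(Rational(-2092, 45145), Rational(46395, 24686)) = Rational(2042859163, 1114449470)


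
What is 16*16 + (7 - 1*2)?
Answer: 261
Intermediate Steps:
16*16 + (7 - 1*2) = 256 + (7 - 2) = 256 + 5 = 261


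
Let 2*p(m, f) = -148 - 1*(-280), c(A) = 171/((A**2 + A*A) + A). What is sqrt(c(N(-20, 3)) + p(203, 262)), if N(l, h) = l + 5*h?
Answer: sqrt(1745)/5 ≈ 8.3546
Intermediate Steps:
c(A) = 171/(A + 2*A**2) (c(A) = 171/((A**2 + A**2) + A) = 171/(2*A**2 + A) = 171/(A + 2*A**2))
p(m, f) = 66 (p(m, f) = (-148 - 1*(-280))/2 = (-148 + 280)/2 = (1/2)*132 = 66)
sqrt(c(N(-20, 3)) + p(203, 262)) = sqrt(171/((-20 + 5*3)*(1 + 2*(-20 + 5*3))) + 66) = sqrt(171/((-20 + 15)*(1 + 2*(-20 + 15))) + 66) = sqrt(171/(-5*(1 + 2*(-5))) + 66) = sqrt(171*(-1/5)/(1 - 10) + 66) = sqrt(171*(-1/5)/(-9) + 66) = sqrt(171*(-1/5)*(-1/9) + 66) = sqrt(19/5 + 66) = sqrt(349/5) = sqrt(1745)/5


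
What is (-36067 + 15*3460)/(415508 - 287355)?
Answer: 15833/128153 ≈ 0.12355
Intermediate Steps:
(-36067 + 15*3460)/(415508 - 287355) = (-36067 + 51900)/128153 = 15833*(1/128153) = 15833/128153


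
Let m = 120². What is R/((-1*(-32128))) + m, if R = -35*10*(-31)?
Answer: 231327025/16064 ≈ 14400.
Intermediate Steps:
R = 10850 (R = -350*(-31) = 10850)
m = 14400
R/((-1*(-32128))) + m = 10850/((-1*(-32128))) + 14400 = 10850/32128 + 14400 = 10850*(1/32128) + 14400 = 5425/16064 + 14400 = 231327025/16064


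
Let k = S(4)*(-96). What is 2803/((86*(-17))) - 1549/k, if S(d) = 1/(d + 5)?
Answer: 3352109/23392 ≈ 143.30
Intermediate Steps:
S(d) = 1/(5 + d)
k = -32/3 (k = -96/(5 + 4) = -96/9 = (⅑)*(-96) = -32/3 ≈ -10.667)
2803/((86*(-17))) - 1549/k = 2803/((86*(-17))) - 1549/(-32/3) = 2803/(-1462) - 1549*(-3/32) = 2803*(-1/1462) + 4647/32 = -2803/1462 + 4647/32 = 3352109/23392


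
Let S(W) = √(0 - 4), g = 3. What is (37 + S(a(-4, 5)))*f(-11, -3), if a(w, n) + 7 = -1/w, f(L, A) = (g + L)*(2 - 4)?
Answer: 592 + 32*I ≈ 592.0 + 32.0*I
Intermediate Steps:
f(L, A) = -6 - 2*L (f(L, A) = (3 + L)*(2 - 4) = (3 + L)*(-2) = -6 - 2*L)
a(w, n) = -7 - 1/w
S(W) = 2*I (S(W) = √(-4) = 2*I)
(37 + S(a(-4, 5)))*f(-11, -3) = (37 + 2*I)*(-6 - 2*(-11)) = (37 + 2*I)*(-6 + 22) = (37 + 2*I)*16 = 592 + 32*I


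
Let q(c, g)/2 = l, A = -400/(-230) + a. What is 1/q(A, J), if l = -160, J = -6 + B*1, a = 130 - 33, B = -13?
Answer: -1/320 ≈ -0.0031250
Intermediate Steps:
a = 97
J = -19 (J = -6 - 13*1 = -6 - 13 = -19)
A = 2271/23 (A = -400/(-230) + 97 = -400*(-1/230) + 97 = 40/23 + 97 = 2271/23 ≈ 98.739)
q(c, g) = -320 (q(c, g) = 2*(-160) = -320)
1/q(A, J) = 1/(-320) = -1/320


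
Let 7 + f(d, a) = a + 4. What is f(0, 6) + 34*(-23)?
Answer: -779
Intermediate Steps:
f(d, a) = -3 + a (f(d, a) = -7 + (a + 4) = -7 + (4 + a) = -3 + a)
f(0, 6) + 34*(-23) = (-3 + 6) + 34*(-23) = 3 - 782 = -779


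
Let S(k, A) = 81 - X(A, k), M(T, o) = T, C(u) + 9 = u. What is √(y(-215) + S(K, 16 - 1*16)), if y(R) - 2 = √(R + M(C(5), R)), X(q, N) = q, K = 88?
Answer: √(83 + I*√219) ≈ 9.1463 + 0.809*I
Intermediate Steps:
C(u) = -9 + u
y(R) = 2 + √(-4 + R) (y(R) = 2 + √(R + (-9 + 5)) = 2 + √(R - 4) = 2 + √(-4 + R))
S(k, A) = 81 - A
√(y(-215) + S(K, 16 - 1*16)) = √((2 + √(-4 - 215)) + (81 - (16 - 1*16))) = √((2 + √(-219)) + (81 - (16 - 16))) = √((2 + I*√219) + (81 - 1*0)) = √((2 + I*√219) + (81 + 0)) = √((2 + I*√219) + 81) = √(83 + I*√219)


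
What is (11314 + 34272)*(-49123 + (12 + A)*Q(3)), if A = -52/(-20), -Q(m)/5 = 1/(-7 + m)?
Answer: -4476978267/2 ≈ -2.2385e+9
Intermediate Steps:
Q(m) = -5/(-7 + m)
A = 13/5 (A = -52*(-1/20) = 13/5 ≈ 2.6000)
(11314 + 34272)*(-49123 + (12 + A)*Q(3)) = (11314 + 34272)*(-49123 + (12 + 13/5)*(-5/(-7 + 3))) = 45586*(-49123 + 73*(-5/(-4))/5) = 45586*(-49123 + 73*(-5*(-¼))/5) = 45586*(-49123 + (73/5)*(5/4)) = 45586*(-49123 + 73/4) = 45586*(-196419/4) = -4476978267/2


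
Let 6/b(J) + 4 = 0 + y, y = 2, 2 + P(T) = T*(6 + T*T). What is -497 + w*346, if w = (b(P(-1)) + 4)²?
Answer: -151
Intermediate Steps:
P(T) = -2 + T*(6 + T²) (P(T) = -2 + T*(6 + T*T) = -2 + T*(6 + T²))
b(J) = -3 (b(J) = 6/(-4 + (0 + 2)) = 6/(-4 + 2) = 6/(-2) = 6*(-½) = -3)
w = 1 (w = (-3 + 4)² = 1² = 1)
-497 + w*346 = -497 + 1*346 = -497 + 346 = -151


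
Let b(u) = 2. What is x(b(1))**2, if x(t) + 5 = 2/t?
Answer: 16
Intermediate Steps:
x(t) = -5 + 2/t
x(b(1))**2 = (-5 + 2/2)**2 = (-5 + 2*(1/2))**2 = (-5 + 1)**2 = (-4)**2 = 16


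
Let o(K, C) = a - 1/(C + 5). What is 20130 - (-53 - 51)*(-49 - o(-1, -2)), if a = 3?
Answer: 44270/3 ≈ 14757.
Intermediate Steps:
o(K, C) = 3 - 1/(5 + C) (o(K, C) = 3 - 1/(C + 5) = 3 - 1/(5 + C))
20130 - (-53 - 51)*(-49 - o(-1, -2)) = 20130 - (-53 - 51)*(-49 - (14 + 3*(-2))/(5 - 2)) = 20130 - (-104)*(-49 - (14 - 6)/3) = 20130 - (-104)*(-49 - 8/3) = 20130 - (-104)*(-155)/3 = 20130 - 1*16120/3 = 20130 - 16120/3 = 44270/3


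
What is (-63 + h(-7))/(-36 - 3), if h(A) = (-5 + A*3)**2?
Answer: -613/39 ≈ -15.718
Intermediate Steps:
h(A) = (-5 + 3*A)**2
(-63 + h(-7))/(-36 - 3) = (-63 + (-5 + 3*(-7))**2)/(-36 - 3) = (-63 + (-5 - 21)**2)/(-39) = (-63 + (-26)**2)*(-1/39) = (-63 + 676)*(-1/39) = 613*(-1/39) = -613/39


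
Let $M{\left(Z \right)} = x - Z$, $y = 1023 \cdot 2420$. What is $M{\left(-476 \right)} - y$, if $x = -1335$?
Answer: $-2476519$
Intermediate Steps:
$y = 2475660$
$M{\left(Z \right)} = -1335 - Z$
$M{\left(-476 \right)} - y = \left(-1335 - -476\right) - 2475660 = \left(-1335 + 476\right) - 2475660 = -859 - 2475660 = -2476519$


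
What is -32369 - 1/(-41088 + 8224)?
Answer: -1063774815/32864 ≈ -32369.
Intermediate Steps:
-32369 - 1/(-41088 + 8224) = -32369 - 1/(-32864) = -32369 - 1*(-1/32864) = -32369 + 1/32864 = -1063774815/32864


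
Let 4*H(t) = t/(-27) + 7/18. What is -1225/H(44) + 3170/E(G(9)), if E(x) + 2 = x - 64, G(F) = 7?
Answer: 15399010/3953 ≈ 3895.5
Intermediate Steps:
H(t) = 7/72 - t/108 (H(t) = (t/(-27) + 7/18)/4 = (t*(-1/27) + 7*(1/18))/4 = (-t/27 + 7/18)/4 = (7/18 - t/27)/4 = 7/72 - t/108)
E(x) = -66 + x (E(x) = -2 + (x - 64) = -2 + (-64 + x) = -66 + x)
-1225/H(44) + 3170/E(G(9)) = -1225/(7/72 - 1/108*44) + 3170/(-66 + 7) = -1225/(7/72 - 11/27) + 3170/(-59) = -1225/(-67/216) + 3170*(-1/59) = -1225*(-216/67) - 3170/59 = 264600/67 - 3170/59 = 15399010/3953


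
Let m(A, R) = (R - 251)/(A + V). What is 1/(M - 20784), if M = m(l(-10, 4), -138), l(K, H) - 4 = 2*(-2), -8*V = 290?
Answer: -145/3012124 ≈ -4.8139e-5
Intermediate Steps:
V = -145/4 (V = -⅛*290 = -145/4 ≈ -36.250)
l(K, H) = 0 (l(K, H) = 4 + 2*(-2) = 4 - 4 = 0)
m(A, R) = (-251 + R)/(-145/4 + A) (m(A, R) = (R - 251)/(A - 145/4) = (-251 + R)/(-145/4 + A))
M = 1556/145 (M = 4*(-251 - 138)/(-145 + 4*0) = 4*(-389)/(-145 + 0) = 4*(-389)/(-145) = 4*(-1/145)*(-389) = 1556/145 ≈ 10.731)
1/(M - 20784) = 1/(1556/145 - 20784) = 1/(-3012124/145) = -145/3012124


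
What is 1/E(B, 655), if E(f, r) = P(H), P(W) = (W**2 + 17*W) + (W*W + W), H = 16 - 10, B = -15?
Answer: 1/180 ≈ 0.0055556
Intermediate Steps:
H = 6
P(W) = 2*W**2 + 18*W (P(W) = (W**2 + 17*W) + (W**2 + W) = (W**2 + 17*W) + (W + W**2) = 2*W**2 + 18*W)
E(f, r) = 180 (E(f, r) = 2*6*(9 + 6) = 2*6*15 = 180)
1/E(B, 655) = 1/180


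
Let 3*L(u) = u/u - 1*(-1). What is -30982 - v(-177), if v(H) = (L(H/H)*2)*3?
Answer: -30986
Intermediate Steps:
L(u) = ⅔ (L(u) = (u/u - 1*(-1))/3 = (1 + 1)/3 = (⅓)*2 = ⅔)
v(H) = 4 (v(H) = ((⅔)*2)*3 = (4/3)*3 = 4)
-30982 - v(-177) = -30982 - 1*4 = -30982 - 4 = -30986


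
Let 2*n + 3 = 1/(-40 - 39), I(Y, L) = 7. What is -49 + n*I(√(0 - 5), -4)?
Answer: -4704/79 ≈ -59.544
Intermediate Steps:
n = -119/79 (n = -3/2 + 1/(2*(-40 - 39)) = -3/2 + (½)/(-79) = -3/2 + (½)*(-1/79) = -3/2 - 1/158 = -119/79 ≈ -1.5063)
-49 + n*I(√(0 - 5), -4) = -49 - 119/79*7 = -49 - 833/79 = -4704/79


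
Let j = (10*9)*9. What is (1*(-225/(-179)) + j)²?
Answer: 21087396225/32041 ≈ 6.5814e+5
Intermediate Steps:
j = 810 (j = 90*9 = 810)
(1*(-225/(-179)) + j)² = (1*(-225/(-179)) + 810)² = (1*(-225*(-1/179)) + 810)² = (1*(225/179) + 810)² = (225/179 + 810)² = (145215/179)² = 21087396225/32041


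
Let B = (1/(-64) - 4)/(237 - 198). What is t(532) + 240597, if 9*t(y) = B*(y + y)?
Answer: 675562195/2808 ≈ 2.4058e+5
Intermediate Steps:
B = -257/2496 (B = (-1/64 - 4)/39 = -257/64*1/39 = -257/2496 ≈ -0.10296)
t(y) = -257*y/11232 (t(y) = (-257*(y + y)/2496)/9 = (-257*y/1248)/9 = -257*y/11232)
t(532) + 240597 = -257/11232*532 + 240597 = -34181/2808 + 240597 = 675562195/2808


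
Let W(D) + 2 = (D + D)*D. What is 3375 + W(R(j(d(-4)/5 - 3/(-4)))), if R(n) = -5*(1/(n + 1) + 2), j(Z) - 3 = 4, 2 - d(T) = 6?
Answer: 115161/32 ≈ 3598.8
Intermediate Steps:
d(T) = -4 (d(T) = 2 - 1*6 = 2 - 6 = -4)
j(Z) = 7 (j(Z) = 3 + 4 = 7)
R(n) = -10 - 5/(1 + n) (R(n) = -5*(1/(1 + n) + 2) = -5*(2 + 1/(1 + n)) = -10 - 5/(1 + n))
W(D) = -2 + 2*D² (W(D) = -2 + (D + D)*D = -2 + (2*D)*D = -2 + 2*D²)
3375 + W(R(j(d(-4)/5 - 3/(-4)))) = 3375 + (-2 + 2*(5*(-3 - 2*7)/(1 + 7))²) = 3375 + (-2 + 2*(5*(-3 - 14)/8)²) = 3375 + (-2 + 2*(5*(⅛)*(-17))²) = 3375 + (-2 + 2*(-85/8)²) = 3375 + (-2 + 2*(7225/64)) = 3375 + (-2 + 7225/32) = 3375 + 7161/32 = 115161/32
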